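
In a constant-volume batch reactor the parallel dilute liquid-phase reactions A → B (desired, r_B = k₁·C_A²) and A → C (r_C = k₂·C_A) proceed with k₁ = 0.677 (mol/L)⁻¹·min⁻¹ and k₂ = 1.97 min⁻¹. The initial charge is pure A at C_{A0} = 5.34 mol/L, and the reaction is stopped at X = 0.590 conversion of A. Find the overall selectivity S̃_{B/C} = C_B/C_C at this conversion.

1.25

C_A = C_{A0}(1−X) = 2.189 mol/L.
Along a PFR/batch, dC_C/dC_A = −r_C/(r_B+r_C) = −k₂/(k₂+k₁·C_A).
Integrating from C_{A0} to C_A: C_C = (1.97/0.677)·ln[(1.97+0.677·5.34)/(1.97+0.677·2.19)] = 2.910·ln(5.585/3.452) = 1.400 mol/L.
Then C_B = (C_{A0}−C_A) − C_C = 3.151 − 1.400 = 1.751 mol/L.
S̃_{B/C} = C_B/C_C = 1.751/1.400 = 1.25.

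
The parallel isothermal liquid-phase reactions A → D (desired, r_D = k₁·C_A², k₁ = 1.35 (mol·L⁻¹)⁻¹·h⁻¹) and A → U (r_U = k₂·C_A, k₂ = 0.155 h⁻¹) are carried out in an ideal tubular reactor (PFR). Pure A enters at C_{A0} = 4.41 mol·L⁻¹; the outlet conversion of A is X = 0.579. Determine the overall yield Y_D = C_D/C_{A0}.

C_A = C_{A0}(1−X) = 1.857 mol·L⁻¹.
Along a PFR/batch, dC_U/dC_A = −r_U/(r_D+r_U) = −k₂/(k₂+k₁·C_A).
Integrating from C_{A0} to C_A: C_U = (0.155/1.35)·ln[(0.155+1.35·4.41)/(0.155+1.35·1.86)] = 0.1148·ln(6.109/2.661) = 0.09539 mol·L⁻¹.
Then C_D = (C_{A0}−C_A) − C_U = 2.553 − 0.09539 = 2.458 mol·L⁻¹.
Y_D = C_D/C_{A0} = 2.458/4.41 = 0.557.

0.557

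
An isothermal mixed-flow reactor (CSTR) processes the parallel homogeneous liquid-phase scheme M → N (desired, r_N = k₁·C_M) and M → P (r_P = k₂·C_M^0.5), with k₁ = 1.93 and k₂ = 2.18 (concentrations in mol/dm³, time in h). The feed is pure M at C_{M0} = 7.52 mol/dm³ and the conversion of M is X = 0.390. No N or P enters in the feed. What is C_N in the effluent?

1.92 mol/dm³

Exit C_M = C_{M0}(1−X) = 7.52×0.610 = 4.587 mol/dm³.
Rates in a CSTR are evaluated at the outlet concentration: r_N = 1.93×4.587 = 8.853, r_P = 2.18×4.587^0.5 = 4.669.
Fraction of consumed M going to N: r_N/(r_N+r_P) = 0.6547.
C_N = 0.6547·C_{M0}·X = 0.6547×7.52×0.390 = 1.92 mol/dm³.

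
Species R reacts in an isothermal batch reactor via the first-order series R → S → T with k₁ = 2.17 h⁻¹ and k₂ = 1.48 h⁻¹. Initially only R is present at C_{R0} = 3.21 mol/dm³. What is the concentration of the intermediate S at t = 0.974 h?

1.17 mol/dm³

For first-order series with pure R initially, C_S(t) = k₁C_{R0}/(k₂−k₁)·(e^(−k₁t) − e^(−k₂t)).
e^(−k₁t) = e^(−2.17×0.974) = e^(−2.114) = 0.1208; e^(−k₂t) = e^(−1.442) = 0.2366.
C_S = 2.17×3.21/(1.48−2.17) × (0.1208−0.2366) = (-10.10)×(-0.1158) = 1.169 mol/dm³.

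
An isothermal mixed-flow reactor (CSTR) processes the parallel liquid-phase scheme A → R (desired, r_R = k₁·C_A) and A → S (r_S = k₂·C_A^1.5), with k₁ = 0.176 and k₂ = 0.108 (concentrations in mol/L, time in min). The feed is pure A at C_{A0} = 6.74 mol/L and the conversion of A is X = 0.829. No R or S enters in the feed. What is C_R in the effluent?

Exit C_A = C_{A0}(1−X) = 6.74×0.171 = 1.153 mol/L.
In a CSTR the entire volume is at exit conditions, so r_R = 0.176×1.153 = 0.2028 and r_S = 0.108×1.153^1.5 = 0.1336.
Fraction of consumed A going to R: r_R/(r_R+r_S) = 0.6029.
C_R = 0.6029·C_{A0}·X = 0.6029×6.74×0.829 = 3.37 mol/L.

3.37 mol/L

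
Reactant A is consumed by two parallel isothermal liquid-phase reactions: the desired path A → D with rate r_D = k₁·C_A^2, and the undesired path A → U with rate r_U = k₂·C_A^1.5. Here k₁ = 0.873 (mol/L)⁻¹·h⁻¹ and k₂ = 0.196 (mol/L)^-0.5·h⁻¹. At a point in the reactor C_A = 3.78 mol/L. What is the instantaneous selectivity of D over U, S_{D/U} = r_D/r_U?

S_{D/U} = r_D/r_U = (k₁·C_A^2)/(k₂·C_A^1.5) = (k₁/k₂)·C_A^0.5.
= (0.873×3.780^2) / (0.196×3.780^1.5) = 12.47/1.440 = 8.66.

8.66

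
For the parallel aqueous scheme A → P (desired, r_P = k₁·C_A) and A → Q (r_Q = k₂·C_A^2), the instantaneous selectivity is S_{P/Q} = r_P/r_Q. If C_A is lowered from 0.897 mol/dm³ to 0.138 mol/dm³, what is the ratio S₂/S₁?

6.50

S_{P/Q} = (k₁/k₂)·C_A⁻¹, so S₂/S₁ = (C_{A,2}/C_{A,1})⁻¹.
= 0.897/0.138 = 6.50.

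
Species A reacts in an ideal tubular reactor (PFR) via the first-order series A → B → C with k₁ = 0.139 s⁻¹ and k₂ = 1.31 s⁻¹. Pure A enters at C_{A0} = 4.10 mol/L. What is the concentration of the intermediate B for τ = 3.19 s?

0.305 mol/L

The intermediate concentration in a first-order A→B→C sequence is C_B = k₁C_{A0}(e^(−k₁τ) − e^(−k₂τ))/(k₂−k₁).
e^(−k₁τ) = e^(−0.139×3.19) = e^(−0.4434) = 0.6418; e^(−k₂τ) = e^(−4.179) = 0.01532.
C_B = 0.139×4.10/(1.31−0.139) × (0.6418−0.01532) = 0.4867×0.6265 = 0.3049 mol/L.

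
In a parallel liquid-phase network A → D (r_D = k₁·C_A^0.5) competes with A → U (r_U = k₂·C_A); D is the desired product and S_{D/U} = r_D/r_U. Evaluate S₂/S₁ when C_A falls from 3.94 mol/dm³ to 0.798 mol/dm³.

2.22

S_{D/U} = (k₁/k₂)·C_A^-0.5, so S₂/S₁ = (C_{A,2}/C_{A,1})^-0.5.
= (0.798/3.94)^(-0.5) = (0.2025)^(-0.5) = 2.22.
Selectivity toward D rises as C_A falls — low-concentration operation is favoured.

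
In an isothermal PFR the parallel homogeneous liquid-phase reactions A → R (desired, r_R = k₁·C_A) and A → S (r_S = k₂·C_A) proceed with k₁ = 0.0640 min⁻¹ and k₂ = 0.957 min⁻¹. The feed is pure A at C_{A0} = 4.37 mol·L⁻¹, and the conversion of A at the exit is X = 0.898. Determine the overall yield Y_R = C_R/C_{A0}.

C_A = C_{A0}(1−X) = 0.4457 mol·L⁻¹.
Both paths are first order in A, so the instantaneous fraction to R is constant: dC_R/d(−C_A) = k₁/(k₁+k₂) = 0.06268.
C_R = 0.06268·(C_{A0}−C_A) = 0.06268×3.924 = 0.246 mol·L⁻¹.
Y_R = C_R/C_{A0} = 0.2460/4.37 = 0.0563.

0.0563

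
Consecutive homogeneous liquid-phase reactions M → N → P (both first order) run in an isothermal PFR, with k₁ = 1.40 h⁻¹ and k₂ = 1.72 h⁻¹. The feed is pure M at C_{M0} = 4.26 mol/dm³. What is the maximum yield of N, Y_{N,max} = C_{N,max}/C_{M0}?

0.331

For a first-order series the maximum intermediate yield is C_{N,max}/C_{M0} = (k₁/k₂)^[k₂/(k₂−k₁)].
= (1.40/1.72)^(1.72/(1.72−1.40)) = (0.8140)^(5.375) = 0.3307.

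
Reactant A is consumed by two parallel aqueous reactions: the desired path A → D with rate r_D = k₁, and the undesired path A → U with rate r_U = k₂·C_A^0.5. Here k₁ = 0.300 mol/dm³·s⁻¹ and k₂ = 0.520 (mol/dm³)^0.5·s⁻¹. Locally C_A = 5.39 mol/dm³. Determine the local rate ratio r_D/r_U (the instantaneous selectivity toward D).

S_{D/U} = r_D/r_U = (k₁)/(k₂·C_A^0.5) = (k₁/k₂)·C_A^-0.5.
= (0.300) / (0.520×5.390^0.5) = 0.3000/1.207 = 0.248.

0.248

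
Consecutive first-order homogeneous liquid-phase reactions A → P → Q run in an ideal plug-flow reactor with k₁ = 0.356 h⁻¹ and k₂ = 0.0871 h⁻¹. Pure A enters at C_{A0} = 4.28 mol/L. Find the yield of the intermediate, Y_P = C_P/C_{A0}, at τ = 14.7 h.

The intermediate concentration in a first-order A→B→C sequence is C_P = k₁C_{A0}(e^(−k₁τ) − e^(−k₂τ))/(k₂−k₁).
e^(−k₁τ) = e^(−0.356×14.7) = e^(−5.233) = 0.005336; e^(−k₂τ) = e^(−1.280) = 0.2779.
C_P = 0.356×4.28/(0.0871−0.356) × (0.005336−0.2779) = (-5.666)×(-0.2726) = 1.545 mol/L.
Y_P = C_P/C_{A0} = 1.545/4.28 = 0.361.

0.361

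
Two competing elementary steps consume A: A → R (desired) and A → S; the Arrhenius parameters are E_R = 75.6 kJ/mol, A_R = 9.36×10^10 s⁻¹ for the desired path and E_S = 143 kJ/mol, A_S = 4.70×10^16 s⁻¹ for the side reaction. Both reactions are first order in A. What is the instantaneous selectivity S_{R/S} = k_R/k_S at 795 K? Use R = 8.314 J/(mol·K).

0.0534

With equal orders, S_{R/S} = k_R/k_S = (A_R/A_S)·exp[(E_S−E_R)/(RT)].
(E_S−E_R)/(RT) = (143−75.6)×10³/(8.314×795) = 67400/6610 = 10.20.
k_R/k_S = (9.36×10^10/4.70×10^16)·exp(10.20) = 1.991×10^-6 × 26829 = 0.0534.
Since E_R < E_S, lowering the temperature improves selectivity toward R.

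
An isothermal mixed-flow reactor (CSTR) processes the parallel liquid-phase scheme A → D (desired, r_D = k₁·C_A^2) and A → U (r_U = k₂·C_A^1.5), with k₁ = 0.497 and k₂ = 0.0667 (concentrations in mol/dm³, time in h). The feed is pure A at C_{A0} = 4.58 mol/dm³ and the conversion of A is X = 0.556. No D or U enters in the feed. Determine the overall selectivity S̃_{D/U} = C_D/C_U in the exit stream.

Exit C_A = C_{A0}(1−X) = 4.58×0.444 = 2.034 mol/dm³.
In a CSTR the entire volume is at exit conditions, so r_D = 0.497×2.034^2 = 2.055 and r_U = 0.0667×2.034^1.5 = 0.1934.
Overall selectivity = C_D/C_U = r_Dτ/(r_Uτ) = r_D/r_U = 10.6.

10.6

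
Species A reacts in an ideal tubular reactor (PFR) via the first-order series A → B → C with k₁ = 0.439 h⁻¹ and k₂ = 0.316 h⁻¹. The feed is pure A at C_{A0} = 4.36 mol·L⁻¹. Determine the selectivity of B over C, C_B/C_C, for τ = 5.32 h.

0.546

For first-order series with pure A initially, C_B(τ) = k₁C_{A0}/(k₂−k₁)·(e^(−k₁τ) − e^(−k₂τ)).
e^(−k₁τ) = e^(−0.439×5.32) = e^(−2.335) = 0.09676; e^(−k₂τ) = e^(−1.681) = 0.1862.
C_B = 0.439×4.36/(0.316−0.439) × (0.09676−0.1862) = (-15.56)×(-0.08940) = 1.391 mol·L⁻¹.
C_A = C_{A0}e^(−k₁τ) = 0.4219 mol·L⁻¹, so C_C = C_{A0}−C_A−C_B = 2.547 mol·L⁻¹; C_B/C_C = 0.546.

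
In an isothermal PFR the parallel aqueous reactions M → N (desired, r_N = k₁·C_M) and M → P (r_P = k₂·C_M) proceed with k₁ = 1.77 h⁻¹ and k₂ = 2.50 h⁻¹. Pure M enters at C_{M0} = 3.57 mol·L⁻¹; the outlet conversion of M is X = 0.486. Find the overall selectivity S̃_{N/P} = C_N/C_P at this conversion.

0.708

C_M = C_{M0}(1−X) = 1.835 mol·L⁻¹.
Both paths are first order in M, so the instantaneous fraction to N is constant: dC_N/d(−C_M) = k₁/(k₁+k₂) = 0.4145.
C_N = 0.4145·(C_{M0}−C_M) = 0.4145×1.735 = 0.719 mol·L⁻¹.
C_P = (C_{M0}−C_M)−C_N = 1.016 mol·L⁻¹; S̃_{N/P} = 0.7192/1.016 = 0.708.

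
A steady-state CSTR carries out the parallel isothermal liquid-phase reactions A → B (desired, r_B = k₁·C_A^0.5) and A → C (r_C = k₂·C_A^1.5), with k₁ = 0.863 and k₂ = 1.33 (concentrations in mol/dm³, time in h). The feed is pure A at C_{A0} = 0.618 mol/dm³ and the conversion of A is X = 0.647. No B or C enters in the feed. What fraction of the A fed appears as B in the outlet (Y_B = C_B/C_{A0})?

0.484

Exit C_A = C_{A0}(1−X) = 0.618×0.353 = 0.2182 mol/dm³.
A CSTR operates uniformly at the exit composition, giving r_B = 0.4031 and r_C = 0.1355 (each k·C_A^n at C_A = 0.2182).
Fraction of consumed A going to B: r_B/(r_B+r_C) = 0.7484.
C_B = 0.7484·C_{A0}·X = 0.7484×0.618×0.647 = 0.299 mol/dm³; Y_B = C_B/C_{A0} = 0.484.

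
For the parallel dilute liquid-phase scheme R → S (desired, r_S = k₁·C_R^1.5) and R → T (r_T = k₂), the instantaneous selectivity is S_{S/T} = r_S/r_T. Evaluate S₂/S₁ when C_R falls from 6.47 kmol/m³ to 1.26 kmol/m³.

S_{S/T} = (k₁/k₂)·C_R^1.5, so S₂/S₁ = (C_{R,2}/C_{R,1})^1.5.
= (1.26/6.47)^1.5 = (0.1947)^1.5 = 0.0859.

0.0859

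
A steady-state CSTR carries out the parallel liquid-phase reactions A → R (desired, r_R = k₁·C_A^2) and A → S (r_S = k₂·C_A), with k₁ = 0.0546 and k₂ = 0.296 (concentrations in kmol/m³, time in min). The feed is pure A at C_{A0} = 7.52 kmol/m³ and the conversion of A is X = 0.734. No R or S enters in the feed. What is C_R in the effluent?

Exit C_A = C_{A0}(1−X) = 7.52×0.266 = 2.000 kmol/m³.
Rates in a CSTR are evaluated at the outlet concentration: r_R = 0.0546×2.000^2 = 0.2185, r_S = 0.296×2.000 = 0.5921.
Fraction of consumed A going to R: r_R/(r_R+r_S) = 0.2695.
C_R = 0.2695·C_{A0}·X = 0.2695×7.52×0.734 = 1.49 kmol/m³.

1.49 kmol/m³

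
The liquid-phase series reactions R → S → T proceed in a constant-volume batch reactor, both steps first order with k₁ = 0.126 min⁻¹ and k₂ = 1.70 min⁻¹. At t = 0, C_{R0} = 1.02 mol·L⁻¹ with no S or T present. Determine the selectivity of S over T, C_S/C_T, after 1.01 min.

0.885

For first-order series with pure R initially, C_S(t) = k₁C_{R0}/(k₂−k₁)·(e^(−k₁t) − e^(−k₂t)).
e^(−k₁t) = e^(−0.126×1.01) = e^(−0.1273) = 0.8805; e^(−k₂t) = e^(−1.717) = 0.1796.
C_S = 0.126×1.02/(1.70−0.126) × (0.8805−0.1796) = 0.08165×0.7009 = 0.05723 mol·L⁻¹.
C_R = C_{R0}e^(−k₁t) = 0.8981 mol·L⁻¹, so C_T = C_{R0}−C_R−C_S = 0.06466 mol·L⁻¹; C_S/C_T = 0.885.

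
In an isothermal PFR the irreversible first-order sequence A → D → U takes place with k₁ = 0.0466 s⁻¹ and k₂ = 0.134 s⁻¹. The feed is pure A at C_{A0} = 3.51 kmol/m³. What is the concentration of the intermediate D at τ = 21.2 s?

0.588 kmol/m³

The intermediate concentration in a first-order A→B→C sequence is C_D = k₁C_{A0}(e^(−k₁τ) − e^(−k₂τ))/(k₂−k₁).
e^(−k₁τ) = e^(−0.0466×21.2) = e^(−0.9879) = 0.3724; e^(−k₂τ) = e^(−2.841) = 0.05838.
C_D = 0.0466×3.51/(0.134−0.0466) × (0.3724−0.05838) = 1.871×0.3140 = 0.5876 kmol/m³.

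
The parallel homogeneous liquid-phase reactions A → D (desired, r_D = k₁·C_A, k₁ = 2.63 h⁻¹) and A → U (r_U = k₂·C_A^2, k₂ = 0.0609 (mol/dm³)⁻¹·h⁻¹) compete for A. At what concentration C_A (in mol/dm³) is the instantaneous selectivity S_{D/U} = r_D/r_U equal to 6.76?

S_{D/U} = (k₁/k₂)·C_A⁻¹ ⇒ C_A = (S·k₂/k₁)^(-1).
= (6.76×0.0609/2.63)^(-1) = (0.1565)^(-1) = 6.39 mol/dm³.

6.39 mol/dm³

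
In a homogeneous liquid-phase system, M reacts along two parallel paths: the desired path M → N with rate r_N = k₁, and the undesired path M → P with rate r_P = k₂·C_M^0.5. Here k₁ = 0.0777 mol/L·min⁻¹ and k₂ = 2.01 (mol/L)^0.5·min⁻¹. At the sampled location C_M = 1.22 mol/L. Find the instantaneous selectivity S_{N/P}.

S_{N/P} = r_N/r_P = (k₁)/(k₂·C_M^0.5) = (k₁/k₂)·C_M^-0.5.
= (0.0777) / (2.01×1.220^0.5) = 0.07770/2.220 = 0.0350.
The undesired path is higher order in M, so low C_M (CSTR or dilute feed) favours N.

0.0350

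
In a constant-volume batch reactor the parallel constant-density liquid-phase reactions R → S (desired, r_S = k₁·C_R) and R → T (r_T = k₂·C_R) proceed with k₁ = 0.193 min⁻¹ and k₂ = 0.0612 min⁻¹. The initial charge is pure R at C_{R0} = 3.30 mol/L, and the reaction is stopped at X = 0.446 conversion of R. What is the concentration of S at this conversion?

C_R = C_{R0}(1−X) = 1.828 mol/L.
Both paths are first order in R, so the instantaneous fraction to S is constant: dC_S/d(−C_R) = k₁/(k₁+k₂) = 0.7592.
C_S = 0.7592·(C_{R0}−C_R) = 0.7592×1.472 = 1.12 mol/L.

1.12 mol/L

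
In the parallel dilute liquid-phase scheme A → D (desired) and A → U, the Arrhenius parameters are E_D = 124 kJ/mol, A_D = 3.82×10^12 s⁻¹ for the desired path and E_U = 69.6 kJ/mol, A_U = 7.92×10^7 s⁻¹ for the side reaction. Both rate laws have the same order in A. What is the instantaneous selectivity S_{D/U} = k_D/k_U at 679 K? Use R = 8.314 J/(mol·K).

k_D/k_U = (A_D/A_U)·exp[−(E_D−E_U)/(RT)] = (A_D/A_U)·exp[(E_U−E_D)/(RT)].
(E_U−E_D)/(RT) = (69.6−124)×10³/(8.314×679) = -54400/5645 = -9.636.
k_D/k_U = (3.82×10^12/7.92×10^7)·exp(-9.636) = 48232 × 6.530×10^-5 = 3.15.

3.15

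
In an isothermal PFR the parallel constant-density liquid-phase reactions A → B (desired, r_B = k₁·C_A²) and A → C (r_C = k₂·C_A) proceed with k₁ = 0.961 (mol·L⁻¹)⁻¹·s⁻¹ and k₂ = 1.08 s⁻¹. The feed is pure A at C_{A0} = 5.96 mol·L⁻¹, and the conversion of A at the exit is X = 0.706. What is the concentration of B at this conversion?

C_A = C_{A0}(1−X) = 1.752 mol·L⁻¹.
Along a PFR/batch, dC_C/dC_A = −r_C/(r_B+r_C) = −k₂/(k₂+k₁·C_A).
Integrating from C_{A0} to C_A: C_C = (1.08/0.961)·ln[(1.08+0.961·5.96)/(1.08+0.961·1.75)] = 1.124·ln(6.808/2.764) = 1.013 mol·L⁻¹.
Then C_B = (C_{A0}−C_A) − C_C = 4.208 − 1.013 = 3.195 mol·L⁻¹.

3.19 mol·L⁻¹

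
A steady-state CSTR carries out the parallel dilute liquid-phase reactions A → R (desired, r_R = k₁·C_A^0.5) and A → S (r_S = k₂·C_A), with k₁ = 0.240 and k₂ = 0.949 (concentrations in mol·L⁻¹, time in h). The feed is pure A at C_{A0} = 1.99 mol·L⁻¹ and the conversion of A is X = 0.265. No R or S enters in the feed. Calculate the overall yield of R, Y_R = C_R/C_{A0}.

Exit C_A = C_{A0}(1−X) = 1.99×0.735 = 1.463 mol·L⁻¹.
In a CSTR the entire volume is at exit conditions, so r_R = 0.240×1.463^0.5 = 0.2903 and r_S = 0.949×1.463 = 1.388.
Fraction of consumed A going to R: r_R/(r_R+r_S) = 0.1729.
C_R = 0.1729·C_{A0}·X = 0.1729×1.99×0.265 = 0.0912 mol·L⁻¹; Y_R = C_R/C_{A0} = 0.0458.

0.0458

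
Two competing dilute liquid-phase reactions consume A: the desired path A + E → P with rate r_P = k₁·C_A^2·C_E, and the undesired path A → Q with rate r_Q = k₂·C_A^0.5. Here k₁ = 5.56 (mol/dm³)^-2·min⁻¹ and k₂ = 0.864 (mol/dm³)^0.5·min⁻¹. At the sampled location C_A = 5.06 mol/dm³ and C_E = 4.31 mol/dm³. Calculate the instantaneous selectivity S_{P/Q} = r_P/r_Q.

S_{P/Q} = r_P/r_Q = (k₁·C_A^2·C_E)/(k₂·C_A^0.5) = (k₁/k₂)·C_A^1.5·C_E.
= (5.56×5.060^2×4.310) / (0.864×5.060^0.5) = 613.6/1.944 = 316.

316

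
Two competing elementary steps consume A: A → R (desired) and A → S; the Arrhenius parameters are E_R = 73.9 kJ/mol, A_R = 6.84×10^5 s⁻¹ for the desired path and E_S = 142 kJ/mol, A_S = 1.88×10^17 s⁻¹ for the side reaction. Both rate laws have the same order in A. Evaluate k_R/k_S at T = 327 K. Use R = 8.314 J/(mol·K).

k_R/k_S = (A_R/A_S)·exp[−(E_R−E_S)/(RT)] = (A_R/A_S)·exp[(E_S−E_R)/(RT)].
(E_S−E_R)/(RT) = (142−73.9)×10³/(8.314×327) = 68100/2719 = 25.05.
k_R/k_S = (6.84×10^5/1.88×10^17)·exp(25.05) = 3.638×10^-12 × 7.562×10^10 = 0.275.

0.275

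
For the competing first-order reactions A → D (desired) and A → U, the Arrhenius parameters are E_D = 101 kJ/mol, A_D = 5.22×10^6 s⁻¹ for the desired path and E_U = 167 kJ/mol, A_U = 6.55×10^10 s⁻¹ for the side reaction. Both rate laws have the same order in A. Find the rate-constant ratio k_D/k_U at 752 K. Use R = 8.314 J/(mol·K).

With equal orders, S_{D/U} = k_D/k_U = (A_D/A_U)·exp[(E_U−E_D)/(RT)].
(E_U−E_D)/(RT) = (167−101)×10³/(8.314×752) = 66000/6252 = 10.56.
k_D/k_U = (5.22×10^6/6.55×10^10)·exp(10.56) = 7.969×10^-5 × 38423 = 3.06.
Since E_D < E_U, lowering the temperature improves selectivity toward D.

3.06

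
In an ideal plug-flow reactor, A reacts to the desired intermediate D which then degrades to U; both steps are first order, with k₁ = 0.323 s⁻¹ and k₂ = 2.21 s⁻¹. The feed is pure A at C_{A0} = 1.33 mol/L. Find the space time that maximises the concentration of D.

1.02 s

Setting dC_D/dτ = 0 gives τ_opt = ln(k₂/k₁)/(k₂−k₁).
= ln(2.21/0.323)/(2.21−0.323) = ln(6.842)/1.887 = 1.923/1.887 = 1.02 s.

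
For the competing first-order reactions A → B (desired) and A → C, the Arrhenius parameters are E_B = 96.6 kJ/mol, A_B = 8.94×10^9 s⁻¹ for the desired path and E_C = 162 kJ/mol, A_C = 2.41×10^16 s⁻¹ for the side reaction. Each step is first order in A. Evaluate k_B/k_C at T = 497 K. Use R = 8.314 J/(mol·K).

With equal orders, S_{B/C} = k_B/k_C = (A_B/A_C)·exp[(E_C−E_B)/(RT)].
(E_C−E_B)/(RT) = (162−96.6)×10³/(8.314×497) = 65400/4132 = 15.83.
k_B/k_C = (8.94×10^9/2.41×10^16)·exp(15.83) = 3.710×10^-7 × 7.478×10^6 = 2.77.

2.77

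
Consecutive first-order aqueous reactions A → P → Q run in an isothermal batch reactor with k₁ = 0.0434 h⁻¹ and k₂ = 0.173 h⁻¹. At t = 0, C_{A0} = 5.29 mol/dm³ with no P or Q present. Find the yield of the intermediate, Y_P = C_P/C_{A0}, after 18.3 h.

0.137

For first-order series with pure A initially, C_P(t) = k₁C_{A0}/(k₂−k₁)·(e^(−k₁t) − e^(−k₂t)).
e^(−k₁t) = e^(−0.0434×18.3) = e^(−0.7942) = 0.4519; e^(−k₂t) = e^(−3.166) = 0.04218.
C_P = 0.0434×5.29/(0.173−0.0434) × (0.4519−0.04218) = 1.771×0.4098 = 0.7259 mol/dm³.
Y_P = C_P/C_{A0} = 0.7259/5.29 = 0.137.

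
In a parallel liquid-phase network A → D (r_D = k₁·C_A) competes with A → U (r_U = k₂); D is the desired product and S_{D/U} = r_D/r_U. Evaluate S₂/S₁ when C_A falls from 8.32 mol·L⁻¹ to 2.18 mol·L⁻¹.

0.262

S_{D/U} = (k₁/k₂)·C_A, so S₂/S₁ = (C_{A,2}/C_{A,1}).
= 2.18/8.32 = 0.262.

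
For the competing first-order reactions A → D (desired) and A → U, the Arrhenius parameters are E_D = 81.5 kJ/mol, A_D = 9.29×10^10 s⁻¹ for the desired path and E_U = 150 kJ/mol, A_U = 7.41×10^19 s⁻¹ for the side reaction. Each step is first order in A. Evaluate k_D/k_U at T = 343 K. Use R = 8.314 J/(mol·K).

Since both paths have the same order in A, the concentration cancels and S_{D/U} = k_D/k_U = (A_D/A_U)·exp[(E_U−E_D)/(RT)].
(E_U−E_D)/(RT) = (150−81.5)×10³/(8.314×343) = 68500/2852 = 24.02.
k_D/k_U = (9.29×10^10/7.41×10^19)·exp(24.02) = 1.254×10^-9 × 2.704×10^10 = 33.9.

33.9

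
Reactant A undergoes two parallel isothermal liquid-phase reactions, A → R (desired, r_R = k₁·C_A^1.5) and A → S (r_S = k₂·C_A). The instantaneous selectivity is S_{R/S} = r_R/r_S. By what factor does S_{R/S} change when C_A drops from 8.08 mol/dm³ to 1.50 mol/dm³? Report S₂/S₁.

S_{R/S} = (k₁/k₂)·C_A^0.5, so S₂/S₁ = (C_{A,2}/C_{A,1})^0.5.
= (1.50/8.08)^0.5 = (0.1856)^0.5 = 0.431.

0.431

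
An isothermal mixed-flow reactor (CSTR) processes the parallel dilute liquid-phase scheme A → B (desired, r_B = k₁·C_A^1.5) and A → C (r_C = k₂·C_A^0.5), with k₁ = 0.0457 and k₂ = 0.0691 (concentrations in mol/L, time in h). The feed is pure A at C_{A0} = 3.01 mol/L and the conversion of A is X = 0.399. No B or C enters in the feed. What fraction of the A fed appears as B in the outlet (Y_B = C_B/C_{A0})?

Exit C_A = C_{A0}(1−X) = 3.01×0.601 = 1.809 mol/L.
Rates in a CSTR are evaluated at the outlet concentration: r_B = 0.0457×1.809^1.5 = 0.1112, r_C = 0.0691×1.809^0.5 = 0.09294.
Fraction of consumed A going to B: r_B/(r_B+r_C) = 0.5447.
C_B = 0.5447·C_{A0}·X = 0.5447×3.01×0.399 = 0.654 mol/L; Y_B = C_B/C_{A0} = 0.217.

0.217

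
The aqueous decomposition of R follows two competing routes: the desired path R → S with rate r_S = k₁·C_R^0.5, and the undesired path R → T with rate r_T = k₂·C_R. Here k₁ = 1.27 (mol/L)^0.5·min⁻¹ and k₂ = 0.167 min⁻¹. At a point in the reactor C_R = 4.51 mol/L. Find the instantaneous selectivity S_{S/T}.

S_{S/T} = r_S/r_T = (k₁·C_R^0.5)/(k₂·C_R) = (k₁/k₂)·C_R^-0.5.
= (1.27×4.510^0.5) / (0.167×4.510) = 2.697/0.7532 = 3.58.

3.58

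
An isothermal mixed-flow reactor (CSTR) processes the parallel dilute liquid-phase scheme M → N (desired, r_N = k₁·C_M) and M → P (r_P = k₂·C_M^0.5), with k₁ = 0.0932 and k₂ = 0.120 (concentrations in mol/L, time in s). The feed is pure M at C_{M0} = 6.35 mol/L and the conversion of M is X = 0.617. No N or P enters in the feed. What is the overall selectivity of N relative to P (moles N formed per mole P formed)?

1.21

Exit C_M = C_{M0}(1−X) = 6.35×0.383 = 2.432 mol/L.
A CSTR operates uniformly at the exit composition, giving r_N = 0.2267 and r_P = 0.1871 (each k·C_M^n at C_M = 2.432).
Overall selectivity = C_N/C_P = r_Nτ/(r_Pτ) = r_N/r_P = 1.21.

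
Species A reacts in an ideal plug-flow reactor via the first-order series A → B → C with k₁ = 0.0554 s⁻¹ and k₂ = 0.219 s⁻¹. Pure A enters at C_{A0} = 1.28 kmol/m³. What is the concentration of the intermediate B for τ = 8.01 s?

For first-order series with pure A initially, C_B(τ) = k₁C_{A0}/(k₂−k₁)·(e^(−k₁τ) − e^(−k₂τ)).
e^(−k₁τ) = e^(−0.0554×8.01) = e^(−0.4438) = 0.6416; e^(−k₂τ) = e^(−1.754) = 0.1730.
C_B = 0.0554×1.28/(0.219−0.0554) × (0.6416−0.1730) = 0.4334×0.4686 = 0.2031 kmol/m³.

0.203 kmol/m³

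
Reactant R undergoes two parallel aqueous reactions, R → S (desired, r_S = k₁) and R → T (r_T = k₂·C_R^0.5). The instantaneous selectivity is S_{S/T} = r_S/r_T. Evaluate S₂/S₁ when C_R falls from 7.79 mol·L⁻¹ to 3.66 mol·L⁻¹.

S_{S/T} = (k₁/k₂)·C_R^-0.5, so S₂/S₁ = (C_{R,2}/C_{R,1})^-0.5.
= (3.66/7.79)^(-0.5) = (0.4698)^(-0.5) = 1.46.
Selectivity toward S rises as C_R falls — low-concentration operation is favoured.

1.46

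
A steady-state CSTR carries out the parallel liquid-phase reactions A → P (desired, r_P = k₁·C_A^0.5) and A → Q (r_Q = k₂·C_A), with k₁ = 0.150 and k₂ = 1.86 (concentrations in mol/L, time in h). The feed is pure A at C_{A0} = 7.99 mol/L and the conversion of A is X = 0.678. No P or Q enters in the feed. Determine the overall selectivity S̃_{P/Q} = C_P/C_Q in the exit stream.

Exit C_A = C_{A0}(1−X) = 7.99×0.322 = 2.573 mol/L.
Rates in a CSTR are evaluated at the outlet concentration: r_P = 0.150×2.573^0.5 = 0.2406, r_Q = 1.86×2.573 = 4.785.
Overall selectivity = C_P/C_Q = r_Pτ/(r_Qτ) = r_P/r_Q = 0.0503.

0.0503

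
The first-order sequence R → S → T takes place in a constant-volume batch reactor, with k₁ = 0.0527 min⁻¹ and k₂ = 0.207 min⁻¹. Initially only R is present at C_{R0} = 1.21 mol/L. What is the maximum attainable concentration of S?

0.193 mol/L

For a first-order series the maximum intermediate yield is C_{S,max}/C_{R0} = (k₁/k₂)^[k₂/(k₂−k₁)].
= (0.0527/0.207)^(0.207/(0.207−0.0527)) = (0.2546)^(1.342) = 0.1596.
C_{S,max} = 0.1596×1.21 = 0.193 mol/L.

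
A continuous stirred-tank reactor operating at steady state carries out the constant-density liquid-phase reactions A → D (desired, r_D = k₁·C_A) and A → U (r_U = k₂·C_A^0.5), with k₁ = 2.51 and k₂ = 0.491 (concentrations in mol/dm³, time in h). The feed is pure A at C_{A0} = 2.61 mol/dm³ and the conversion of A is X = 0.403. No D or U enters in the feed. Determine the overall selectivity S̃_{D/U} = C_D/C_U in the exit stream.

6.38

Exit C_A = C_{A0}(1−X) = 2.61×0.597 = 1.558 mol/dm³.
In a CSTR the entire volume is at exit conditions, so r_D = 2.51×1.558 = 3.911 and r_U = 0.491×1.558^0.5 = 0.6129.
Overall selectivity = C_D/C_U = r_Dτ/(r_Uτ) = r_D/r_U = 6.38.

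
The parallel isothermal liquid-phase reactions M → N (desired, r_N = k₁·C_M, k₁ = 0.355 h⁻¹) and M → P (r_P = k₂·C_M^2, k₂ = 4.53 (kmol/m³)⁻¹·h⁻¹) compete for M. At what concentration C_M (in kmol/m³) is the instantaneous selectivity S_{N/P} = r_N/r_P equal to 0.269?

S_{N/P} = (k₁/k₂)·C_M⁻¹ ⇒ C_M = (S·k₂/k₁)^(-1).
= (0.269×4.53/0.355)^(-1) = (3.433)^(-1) = 0.291 kmol/m³.

0.291 kmol/m³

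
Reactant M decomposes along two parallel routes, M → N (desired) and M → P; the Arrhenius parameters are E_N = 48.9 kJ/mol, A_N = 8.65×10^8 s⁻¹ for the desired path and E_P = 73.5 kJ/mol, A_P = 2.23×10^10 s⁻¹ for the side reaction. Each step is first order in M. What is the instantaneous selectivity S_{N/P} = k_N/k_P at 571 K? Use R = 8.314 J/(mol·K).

6.91

Since both paths have the same order in M, the concentration cancels and S_{N/P} = k_N/k_P = (A_N/A_P)·exp[(E_P−E_N)/(RT)].
(E_P−E_N)/(RT) = (73.5−48.9)×10³/(8.314×571) = 24600/4747 = 5.182.
k_N/k_P = (8.65×10^8/2.23×10^10)·exp(5.182) = 0.03879 × 178.0 = 6.91.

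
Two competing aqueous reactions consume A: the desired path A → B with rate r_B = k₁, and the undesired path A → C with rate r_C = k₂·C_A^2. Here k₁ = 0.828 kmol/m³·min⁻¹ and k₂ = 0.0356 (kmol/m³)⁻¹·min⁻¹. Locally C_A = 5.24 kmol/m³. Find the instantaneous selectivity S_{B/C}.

0.847

S_{B/C} = r_B/r_C = (k₁)/(k₂·C_A^2) = (k₁/k₂)·C_A^-2.
= (0.828) / (0.0356×5.240^2) = 0.8280/0.9775 = 0.847.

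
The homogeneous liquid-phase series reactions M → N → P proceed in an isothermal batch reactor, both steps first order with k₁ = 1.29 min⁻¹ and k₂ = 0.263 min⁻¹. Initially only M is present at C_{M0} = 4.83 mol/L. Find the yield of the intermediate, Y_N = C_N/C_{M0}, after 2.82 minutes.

Solving the coupled first-order balances gives C_N(t) = [k₁/(k₂−k₁)]·C_{M0}·(e^(−k₁t) − e^(−k₂t)).
e^(−k₁t) = e^(−1.29×2.82) = e^(−3.638) = 0.02631; e^(−k₂t) = e^(−0.7417) = 0.4763.
C_N = 1.29×4.83/(0.263−1.29) × (0.02631−0.4763) = (-6.067)×(-0.4500) = 2.730 mol/L.
Y_N = C_N/C_{M0} = 2.730/4.83 = 0.565.

0.565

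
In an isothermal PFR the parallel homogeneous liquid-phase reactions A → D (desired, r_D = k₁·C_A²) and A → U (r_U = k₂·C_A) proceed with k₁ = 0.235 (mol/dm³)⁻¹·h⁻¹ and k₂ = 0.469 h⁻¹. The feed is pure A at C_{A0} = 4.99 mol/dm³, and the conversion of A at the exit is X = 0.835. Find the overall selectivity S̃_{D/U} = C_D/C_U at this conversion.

1.30

C_A = C_{A0}(1−X) = 0.8234 mol/dm³.
Along a PFR/batch, dC_U/dC_A = −r_U/(r_D+r_U) = −k₂/(k₂+k₁·C_A).
Integrating from C_{A0} to C_A: C_U = (0.469/0.235)·ln[(0.469+0.235·4.99)/(0.469+0.235·0.823)] = 1.996·ln(1.642/0.6625) = 1.811 mol/dm³.
Then C_D = (C_{A0}−C_A) − C_U = 4.167 − 1.811 = 2.356 mol/dm³.
S̃_{D/U} = C_D/C_U = 2.356/1.811 = 1.30.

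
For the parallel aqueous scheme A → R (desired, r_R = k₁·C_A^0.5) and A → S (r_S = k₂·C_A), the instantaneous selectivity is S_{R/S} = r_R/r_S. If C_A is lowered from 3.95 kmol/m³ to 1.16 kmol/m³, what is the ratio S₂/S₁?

1.85

S_{R/S} = (k₁/k₂)·C_A^-0.5, so S₂/S₁ = (C_{A,2}/C_{A,1})^-0.5.
= (1.16/3.95)^(-0.5) = (0.2937)^(-0.5) = 1.85.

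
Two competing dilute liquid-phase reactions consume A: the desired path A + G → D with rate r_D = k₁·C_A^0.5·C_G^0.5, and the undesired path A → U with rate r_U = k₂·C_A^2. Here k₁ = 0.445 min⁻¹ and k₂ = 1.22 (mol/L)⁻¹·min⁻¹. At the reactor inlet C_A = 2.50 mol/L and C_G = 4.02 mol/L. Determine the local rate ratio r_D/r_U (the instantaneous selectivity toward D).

S_{D/U} = r_D/r_U = (k₁·C_A^0.5·C_G^0.5)/(k₂·C_A^2) = (k₁/k₂)·C_A^-1.5·C_G^0.5.
= (0.445×2.500^0.5×4.020^0.5) / (1.22×2.500^2) = 1.411/7.625 = 0.185.
The undesired path is higher order in A, so low C_A (CSTR or dilute feed) favours D.

0.185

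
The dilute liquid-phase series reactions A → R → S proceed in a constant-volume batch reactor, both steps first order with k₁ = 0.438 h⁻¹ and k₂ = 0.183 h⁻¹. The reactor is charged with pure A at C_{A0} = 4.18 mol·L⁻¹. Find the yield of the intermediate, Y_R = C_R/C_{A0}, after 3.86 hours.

For first-order series with pure A initially, C_R(t) = k₁C_{A0}/(k₂−k₁)·(e^(−k₁t) − e^(−k₂t)).
e^(−k₁t) = e^(−0.438×3.86) = e^(−1.691) = 0.1844; e^(−k₂t) = e^(−0.7064) = 0.4934.
C_R = 0.438×4.18/(0.183−0.438) × (0.1844−0.4934) = (-7.180)×(-0.3090) = 2.219 mol·L⁻¹.
Y_R = C_R/C_{A0} = 2.219/4.18 = 0.531.

0.531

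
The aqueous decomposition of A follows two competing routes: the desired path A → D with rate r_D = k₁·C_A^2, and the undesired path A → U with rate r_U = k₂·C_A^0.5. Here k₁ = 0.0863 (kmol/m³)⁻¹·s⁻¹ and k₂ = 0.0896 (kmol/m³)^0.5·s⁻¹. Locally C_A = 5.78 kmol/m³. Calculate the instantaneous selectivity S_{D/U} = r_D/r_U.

13.4

S_{D/U} = r_D/r_U = (k₁·C_A^2)/(k₂·C_A^0.5) = (k₁/k₂)·C_A^1.5.
= (0.0863×5.780^2) / (0.0896×5.780^0.5) = 2.883/0.2154 = 13.4.
Since the desired path is higher order in A, keeping C_A high (PFR or concentrated feed) favours D.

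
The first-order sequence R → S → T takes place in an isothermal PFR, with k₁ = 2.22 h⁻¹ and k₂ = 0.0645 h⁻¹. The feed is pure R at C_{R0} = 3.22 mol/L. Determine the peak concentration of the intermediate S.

2.90 mol/L

For a first-order series the maximum intermediate yield is C_{S,max}/C_{R0} = (k₁/k₂)^[k₂/(k₂−k₁)].
= (2.22/0.0645)^(0.0645/(0.0645−2.22)) = (34.42)^(-0.02992) = 0.8995.
C_{S,max} = 0.8995×3.22 = 2.90 mol/L.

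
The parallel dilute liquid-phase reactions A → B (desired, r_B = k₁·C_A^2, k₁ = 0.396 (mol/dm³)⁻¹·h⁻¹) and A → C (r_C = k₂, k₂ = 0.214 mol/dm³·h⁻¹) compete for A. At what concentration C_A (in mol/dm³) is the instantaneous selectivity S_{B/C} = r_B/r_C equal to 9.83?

2.30 mol/dm³

S_{B/C} = (k₁/k₂)·C_A^2 ⇒ C_A = (S·k₂/k₁)^(0.5).
= (9.83×0.214/0.396)^(0.5) = (5.312)^(0.5) = 2.30 mol/dm³.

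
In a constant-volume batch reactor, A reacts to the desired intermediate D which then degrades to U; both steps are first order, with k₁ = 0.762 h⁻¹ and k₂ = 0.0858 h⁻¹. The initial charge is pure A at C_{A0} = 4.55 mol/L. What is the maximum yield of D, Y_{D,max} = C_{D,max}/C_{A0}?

0.758

At the optimum, C_{D,max}/C_{A0} = (k₁/k₂)^[k₂/(k₂−k₁)].
= (0.762/0.0858)^(0.0858/(0.0858−0.762)) = (8.881)^(-0.1269) = 0.7580.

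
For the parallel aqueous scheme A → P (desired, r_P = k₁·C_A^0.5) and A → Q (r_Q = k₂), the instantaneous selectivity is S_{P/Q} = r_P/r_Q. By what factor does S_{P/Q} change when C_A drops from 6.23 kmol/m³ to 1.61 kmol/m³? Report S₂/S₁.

0.508

S_{P/Q} = (k₁/k₂)·C_A^0.5, so S₂/S₁ = (C_{A,2}/C_{A,1})^0.5.
= (1.61/6.23)^0.5 = (0.2584)^0.5 = 0.508.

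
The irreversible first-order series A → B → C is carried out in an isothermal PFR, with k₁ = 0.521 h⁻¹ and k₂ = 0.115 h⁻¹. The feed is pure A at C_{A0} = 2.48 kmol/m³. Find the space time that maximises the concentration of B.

For first-order series the maximum of C_B occurs at τ_opt = ln(k₂/k₁)/(k₂−k₁).
= ln(0.115/0.521)/(0.115−0.521) = ln(0.2207)/-0.4060 = -1.511/-0.4060 = 3.72 h.

3.72 h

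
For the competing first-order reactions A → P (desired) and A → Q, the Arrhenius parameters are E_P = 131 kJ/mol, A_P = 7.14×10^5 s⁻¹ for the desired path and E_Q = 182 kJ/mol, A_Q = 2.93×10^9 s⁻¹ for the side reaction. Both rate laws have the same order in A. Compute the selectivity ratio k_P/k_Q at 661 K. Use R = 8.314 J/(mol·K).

2.61

With equal orders, S_{P/Q} = k_P/k_Q = (A_P/A_Q)·exp[(E_Q−E_P)/(RT)].
(E_Q−E_P)/(RT) = (182−131)×10³/(8.314×661) = 51000/5496 = 9.280.
k_P/k_Q = (7.14×10^5/2.93×10^9)·exp(9.280) = 2.437×10^-4 × 10724 = 2.61.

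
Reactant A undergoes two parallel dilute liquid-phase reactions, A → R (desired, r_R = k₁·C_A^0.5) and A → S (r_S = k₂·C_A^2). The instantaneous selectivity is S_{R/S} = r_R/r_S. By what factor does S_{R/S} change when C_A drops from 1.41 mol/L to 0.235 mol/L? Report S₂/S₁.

S_{R/S} = (k₁/k₂)·C_A^-1.5, so S₂/S₁ = (C_{A,2}/C_{A,1})^-1.5.
= (0.235/1.41)^(-1.5) = (0.1667)^(-1.5) = 14.7.

14.7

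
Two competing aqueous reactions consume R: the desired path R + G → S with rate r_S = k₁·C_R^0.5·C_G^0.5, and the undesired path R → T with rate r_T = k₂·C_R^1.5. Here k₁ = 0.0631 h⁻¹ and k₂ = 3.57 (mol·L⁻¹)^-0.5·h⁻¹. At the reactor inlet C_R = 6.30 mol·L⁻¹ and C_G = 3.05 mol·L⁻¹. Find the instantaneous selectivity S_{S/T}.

0.00490

S_{S/T} = r_S/r_T = (k₁·C_R^0.5·C_G^0.5)/(k₂·C_R^1.5) = (k₁/k₂)·C_R⁻¹·C_G^0.5.
= (0.0631×6.300^0.5×3.050^0.5) / (3.57×6.300^1.5) = 0.2766/56.45 = 0.00490.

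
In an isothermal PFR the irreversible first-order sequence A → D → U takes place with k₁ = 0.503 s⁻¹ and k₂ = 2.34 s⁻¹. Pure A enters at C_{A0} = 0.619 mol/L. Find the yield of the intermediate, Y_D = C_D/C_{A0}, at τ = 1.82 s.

0.106

For first-order series with pure A initially, C_D(τ) = k₁C_{A0}/(k₂−k₁)·(e^(−k₁τ) − e^(−k₂τ)).
e^(−k₁τ) = e^(−0.503×1.82) = e^(−0.9155) = 0.4003; e^(−k₂τ) = e^(−4.259) = 0.01414.
C_D = 0.503×0.619/(2.34−0.503) × (0.4003−0.01414) = 0.1695×0.3862 = 0.06546 mol/L.
Y_D = C_D/C_{A0} = 0.06546/0.619 = 0.106.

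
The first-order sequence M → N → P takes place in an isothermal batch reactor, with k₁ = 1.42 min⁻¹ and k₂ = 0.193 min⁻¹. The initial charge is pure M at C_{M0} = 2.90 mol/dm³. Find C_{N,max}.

At the optimum, C_{N,max}/C_{M0} = (k₁/k₂)^[k₂/(k₂−k₁)].
= (1.42/0.193)^(0.193/(0.193−1.42)) = (7.358)^(-0.1573) = 0.7306.
C_{N,max} = 0.7306×2.90 = 2.12 mol/dm³.

2.12 mol/dm³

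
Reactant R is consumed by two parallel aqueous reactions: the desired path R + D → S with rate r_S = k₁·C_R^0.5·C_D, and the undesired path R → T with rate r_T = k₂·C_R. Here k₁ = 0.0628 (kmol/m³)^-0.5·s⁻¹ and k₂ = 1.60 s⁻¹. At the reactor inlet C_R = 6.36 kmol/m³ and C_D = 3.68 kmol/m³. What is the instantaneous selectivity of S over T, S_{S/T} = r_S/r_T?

S_{S/T} = r_S/r_T = (k₁·C_R^0.5·C_D)/(k₂·C_R) = (k₁/k₂)·C_R^-0.5·C_D.
= (0.0628×6.360^0.5×3.680) / (1.60×6.360) = 0.5828/10.18 = 0.0573.

0.0573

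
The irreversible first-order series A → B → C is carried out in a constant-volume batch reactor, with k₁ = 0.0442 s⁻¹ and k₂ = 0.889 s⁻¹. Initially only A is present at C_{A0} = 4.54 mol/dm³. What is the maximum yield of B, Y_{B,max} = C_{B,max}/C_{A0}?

0.0425

Evaluating C_B at t_opt = ln(k₂/k₁)/(k₂−k₁) gives C_{B,max}/C_{A0} = (k₁/k₂)^[k₂/(k₂−k₁)].
= (0.0442/0.889)^(0.889/(0.889−0.0442)) = (0.04972)^(1.052) = 0.04249.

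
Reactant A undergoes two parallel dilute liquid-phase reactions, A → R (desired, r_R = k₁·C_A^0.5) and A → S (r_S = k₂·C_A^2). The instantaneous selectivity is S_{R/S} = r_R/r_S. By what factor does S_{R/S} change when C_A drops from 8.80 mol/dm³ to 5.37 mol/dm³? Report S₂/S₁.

2.10

S_{R/S} = (k₁/k₂)·C_A^-1.5, so S₂/S₁ = (C_{A,2}/C_{A,1})^-1.5.
= (5.37/8.80)^(-1.5) = (0.6102)^(-1.5) = 2.10.
Selectivity toward R rises as C_A falls — low-concentration operation is favoured.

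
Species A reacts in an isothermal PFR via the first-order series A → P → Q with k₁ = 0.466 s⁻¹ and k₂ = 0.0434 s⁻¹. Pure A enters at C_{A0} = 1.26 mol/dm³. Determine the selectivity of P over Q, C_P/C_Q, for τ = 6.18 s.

4.81

Solving the coupled first-order balances gives C_P(τ) = [k₁/(k₂−k₁)]·C_{A0}·(e^(−k₁τ) − e^(−k₂τ)).
e^(−k₁τ) = e^(−0.466×6.18) = e^(−2.880) = 0.05614; e^(−k₂τ) = e^(−0.2682) = 0.7647.
C_P = 0.466×1.26/(0.0434−0.466) × (0.05614−0.7647) = (-1.389)×(-0.7086) = 0.9845 mol/dm³.
C_A = C_{A0}e^(−k₁τ) = 0.07074 mol/dm³, so C_Q = C_{A0}−C_A−C_P = 0.2047 mol/dm³; C_P/C_Q = 4.81.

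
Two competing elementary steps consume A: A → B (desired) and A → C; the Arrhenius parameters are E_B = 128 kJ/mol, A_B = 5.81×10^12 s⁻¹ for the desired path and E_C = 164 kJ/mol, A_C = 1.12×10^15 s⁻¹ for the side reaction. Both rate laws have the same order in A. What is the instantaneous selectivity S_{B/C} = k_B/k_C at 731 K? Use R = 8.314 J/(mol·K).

1.94

k_B/k_C = (A_B/A_C)·exp[−(E_B−E_C)/(RT)] = (A_B/A_C)·exp[(E_C−E_B)/(RT)].
(E_C−E_B)/(RT) = (164−128)×10³/(8.314×731) = 36000/6078 = 5.923.
k_B/k_C = (5.81×10^12/1.12×10^15)·exp(5.923) = 0.005188 × 373.7 = 1.94.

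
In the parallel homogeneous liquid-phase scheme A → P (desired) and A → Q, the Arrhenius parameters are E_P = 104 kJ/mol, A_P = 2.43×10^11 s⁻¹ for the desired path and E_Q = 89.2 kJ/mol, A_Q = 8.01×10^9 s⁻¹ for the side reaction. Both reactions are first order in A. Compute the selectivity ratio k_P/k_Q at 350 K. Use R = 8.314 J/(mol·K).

0.188

Since both paths have the same order in A, the concentration cancels and S_{P/Q} = k_P/k_Q = (A_P/A_Q)·exp[(E_Q−E_P)/(RT)].
(E_Q−E_P)/(RT) = (89.2−104)×10³/(8.314×350) = -14800/2910 = -5.086.
k_P/k_Q = (2.43×10^11/8.01×10^9)·exp(-5.086) = 30.34 × 0.006182 = 0.188.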